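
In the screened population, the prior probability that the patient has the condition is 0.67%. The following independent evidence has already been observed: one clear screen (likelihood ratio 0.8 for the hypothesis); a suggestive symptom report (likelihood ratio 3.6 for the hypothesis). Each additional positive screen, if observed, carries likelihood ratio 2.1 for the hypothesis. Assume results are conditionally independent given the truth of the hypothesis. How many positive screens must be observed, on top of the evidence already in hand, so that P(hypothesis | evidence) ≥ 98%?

Prior odds = 0.0067/0.9933 = 67/9933.
Combined Bayes factor of the evidence already in hand = 0.8 × 3.6 = 2.88.
Odds after that evidence = (67/9933) × 2.88 = 1608/82775.
Target odds = 0.98/0.02 = 49.
Need 2.1ⁿ ≥ 49 ÷ (1608/82775) = 4055975/1608.
2.1¹⁰ ≈1667.99 falls short of 4055975/1608 but 2.1¹¹ ≈3502.78 reaches it, so n = 11.

11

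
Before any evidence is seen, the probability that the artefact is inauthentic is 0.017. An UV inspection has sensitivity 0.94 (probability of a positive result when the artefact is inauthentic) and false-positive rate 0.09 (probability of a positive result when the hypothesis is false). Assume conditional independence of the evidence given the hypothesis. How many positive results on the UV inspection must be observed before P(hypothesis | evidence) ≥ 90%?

Prior odds: 0.017 ÷ 0.983 = 17/983.
Likelihood ratio of a positive result = 0.94/0.09 = 94/9.
Target odds: 0.9 ÷ 0.1 = 9.
Need (17/983) × (94/9)ⁿ ≥ 9, i.e. (94/9)ⁿ ≥ 8847/17.
(94/9)² = 8836/81 falls short of 8847/17 but (94/9)³ = 830584/729 reaches it, so n = 3.

3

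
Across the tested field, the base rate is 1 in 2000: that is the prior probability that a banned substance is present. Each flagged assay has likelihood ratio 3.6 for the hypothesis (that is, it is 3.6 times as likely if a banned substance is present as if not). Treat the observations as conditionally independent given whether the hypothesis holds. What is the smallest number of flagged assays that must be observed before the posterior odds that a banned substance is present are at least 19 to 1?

Prior odds = 0.0005/0.9995 = 1/1999.
Likelihood ratio per flagged assay = 3.6.
Target odds = 19.
Require 3.6ⁿ ≥ 19 ÷ (1/1999) = 37981.
3.6⁸ ≈28211.1 falls short of 37981 but 3.6⁹ ≈101560 reaches it, so n = 9.

9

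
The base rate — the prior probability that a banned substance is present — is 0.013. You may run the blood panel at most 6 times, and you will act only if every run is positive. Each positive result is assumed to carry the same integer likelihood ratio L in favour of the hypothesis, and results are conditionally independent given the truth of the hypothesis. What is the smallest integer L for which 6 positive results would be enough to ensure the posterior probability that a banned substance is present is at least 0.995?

5

Prior odds = 0.013/0.987 = 13/987.
Target odds = 0.995/0.005 = 199.
Need L⁶ ≥ 199 ÷ (13/987) = 196413/13.
4⁶ = 4096 < 196413/13 ≤ 15625 = 5⁶, so L = 5.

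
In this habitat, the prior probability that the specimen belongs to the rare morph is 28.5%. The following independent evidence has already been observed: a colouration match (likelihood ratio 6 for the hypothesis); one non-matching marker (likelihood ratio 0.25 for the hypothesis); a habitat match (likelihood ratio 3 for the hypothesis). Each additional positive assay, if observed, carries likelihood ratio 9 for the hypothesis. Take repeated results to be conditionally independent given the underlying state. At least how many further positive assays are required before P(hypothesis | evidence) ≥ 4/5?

1

Prior odds = 0.285/0.715 = 57/143.
Combined Bayes factor of the evidence already in hand = 6 × 0.25 × 3 = 4.5.
Odds after that evidence = (57/143) × 4.5 = 513/286.
Target odds = 0.8/0.2 = 4.
Need 9ⁿ ≥ 4 ÷ (513/286) = 1144/513.
9¹ = 9, which meets the required 1144/513; so n = 1.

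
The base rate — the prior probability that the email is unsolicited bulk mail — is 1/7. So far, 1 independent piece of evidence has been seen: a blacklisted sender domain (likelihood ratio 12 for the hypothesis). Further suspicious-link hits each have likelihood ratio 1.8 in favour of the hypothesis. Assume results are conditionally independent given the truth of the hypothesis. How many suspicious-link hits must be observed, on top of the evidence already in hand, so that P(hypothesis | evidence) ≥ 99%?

Prior odds = (1/7)/(6/7) = 1/6.
Bayes factor of the evidence already in hand = 12.
Odds after that evidence = (1/6) × 12 = 2.
Target odds = 0.99/0.01 = 99.
Need 1.8ⁿ ≥ 99 ÷ 2 = 49.5.
1.8⁶ = 531441/15625 falls short of 49.5 but 1.8⁷ = 4782969/78125 reaches it, so n = 7.

7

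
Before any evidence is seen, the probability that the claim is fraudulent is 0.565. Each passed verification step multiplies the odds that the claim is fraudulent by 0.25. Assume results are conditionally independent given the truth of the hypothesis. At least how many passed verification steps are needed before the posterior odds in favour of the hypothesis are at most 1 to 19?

Prior odds = 0.565/0.435 = 113/87.
Likelihood ratio per passed verification step = 0.25.
Target odds = 1/19.
Require 0.25ⁿ ≤ 1/19 ÷ (113/87) = 87/2147.
0.25² = 0.0625 is still above 87/2147 but 0.25³ = 0.015625 is at or below it, so n = 3.

3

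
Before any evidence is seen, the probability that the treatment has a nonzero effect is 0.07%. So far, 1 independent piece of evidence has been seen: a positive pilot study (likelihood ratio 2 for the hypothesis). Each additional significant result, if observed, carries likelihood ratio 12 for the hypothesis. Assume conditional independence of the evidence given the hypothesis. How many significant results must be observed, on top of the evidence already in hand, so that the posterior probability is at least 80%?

Prior odds = 0.0007/0.9993 = 7/9993.
Bayes factor of the evidence already in hand = 2.
Odds after that evidence = (7/9993) × 2 = 14/9993.
Target odds = 0.8/0.2 = 4.
Need 12ⁿ ≥ 4 ÷ (14/9993) = 19986/7.
12³ = 1728 falls short of 19986/7 but 12⁴ = 20736 reaches it, so n = 4.

4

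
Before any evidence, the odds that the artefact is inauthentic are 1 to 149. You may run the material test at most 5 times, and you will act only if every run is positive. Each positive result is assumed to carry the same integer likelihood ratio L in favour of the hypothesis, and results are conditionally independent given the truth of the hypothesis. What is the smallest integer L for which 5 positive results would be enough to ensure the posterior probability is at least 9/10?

5

Prior odds = 1/149.
Target odds = 0.9/0.1 = 9.
Need L⁵ ≥ 9 ÷ (1/149) = 1341.
4⁵ = 1024 < 1341 ≤ 3125 = 5⁵, so L = 5.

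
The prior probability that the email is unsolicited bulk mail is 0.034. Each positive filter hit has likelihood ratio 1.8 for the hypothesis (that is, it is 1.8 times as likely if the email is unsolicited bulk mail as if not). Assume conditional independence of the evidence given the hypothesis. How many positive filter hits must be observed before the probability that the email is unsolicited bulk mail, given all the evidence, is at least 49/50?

Prior odds: 0.034 ÷ 0.966 = 17/483.
Likelihood ratio per positive filter hit = 1.8.
Target odds: 0.98 ÷ 0.02 = 49.
Require 1.8ⁿ ≥ 49 ÷ (17/483) = 23667/17.
1.8¹² ≈1156.83 falls short of 23667/17 but 1.8¹³ ≈2082.3 reaches it, so n = 13.

13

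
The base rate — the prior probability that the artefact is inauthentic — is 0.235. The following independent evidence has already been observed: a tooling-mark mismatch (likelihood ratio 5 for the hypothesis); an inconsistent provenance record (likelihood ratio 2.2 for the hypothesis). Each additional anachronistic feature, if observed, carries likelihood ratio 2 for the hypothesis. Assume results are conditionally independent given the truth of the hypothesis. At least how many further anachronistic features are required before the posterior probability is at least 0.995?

Prior odds = 0.235/0.765 = 47/153.
Combined Bayes factor of the evidence already in hand = 5 × 2.2 = 11.
Odds after that evidence = (47/153) × 11 = 517/153.
Target odds = 0.995/0.005 = 199.
Need 2ⁿ ≥ 199 ÷ (517/153) = 30447/517.
2⁵ = 32 falls short of 30447/517 but 2⁶ = 64 reaches it, so n = 6.

6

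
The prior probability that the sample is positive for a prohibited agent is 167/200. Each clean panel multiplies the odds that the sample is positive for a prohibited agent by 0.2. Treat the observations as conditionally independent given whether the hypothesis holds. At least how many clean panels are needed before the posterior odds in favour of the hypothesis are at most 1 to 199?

Prior odds = 0.835/0.165 = 167/33.
Likelihood ratio per clean panel = 0.2.
Target odds = 1/199.
Need (167/33) × 0.2ⁿ ≤ 1/199, i.e. 0.2ⁿ ≤ 33/33233.
0.2⁴ = 0.0016 is still above 33/33233 but 0.2⁵ = 0.00032 is at or below it, so n = 5.

5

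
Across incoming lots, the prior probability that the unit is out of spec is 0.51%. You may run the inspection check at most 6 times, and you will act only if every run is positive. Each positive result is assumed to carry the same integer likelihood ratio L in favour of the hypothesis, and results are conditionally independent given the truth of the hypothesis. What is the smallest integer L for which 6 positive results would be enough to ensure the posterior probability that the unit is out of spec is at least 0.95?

4

Prior odds = 0.0051/0.9949 = 51/9949.
Target odds = 0.95/0.05 = 19.
Need L⁶ ≥ 19 ÷ (51/9949) = 189031/51.
3⁶ = 729 < 189031/51 ≤ 4096 = 4⁶, so L = 4.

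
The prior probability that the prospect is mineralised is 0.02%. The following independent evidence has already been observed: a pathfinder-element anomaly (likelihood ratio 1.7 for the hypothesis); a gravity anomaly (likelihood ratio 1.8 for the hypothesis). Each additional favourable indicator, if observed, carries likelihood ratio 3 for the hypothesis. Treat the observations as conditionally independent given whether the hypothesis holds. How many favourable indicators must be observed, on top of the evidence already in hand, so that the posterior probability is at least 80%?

Prior odds = 0.0002/0.9998 = 1/4999.
Combined Bayes factor of the evidence already in hand = 1.7 × 1.8 = 3.06.
Odds after that evidence = (1/4999) × 3.06 = 153/249950.
Target odds = 0.8/0.2 = 4.
Need 3ⁿ ≥ 4 ÷ (153/249950) = 999800/153.
3⁷ = 2187 falls short of 999800/153 but 3⁸ = 6561 reaches it, so n = 8.

8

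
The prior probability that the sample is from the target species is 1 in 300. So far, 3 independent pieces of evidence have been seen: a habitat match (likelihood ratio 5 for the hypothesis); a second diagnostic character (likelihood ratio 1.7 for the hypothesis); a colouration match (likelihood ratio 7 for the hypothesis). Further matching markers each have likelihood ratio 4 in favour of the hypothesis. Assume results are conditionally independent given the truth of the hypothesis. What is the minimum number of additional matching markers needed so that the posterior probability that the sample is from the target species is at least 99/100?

5

Prior odds = (1/300)/(299/300) = 1/299.
Combined Bayes factor of the evidence already in hand = 5 × 1.7 × 7 = 59.5.
Odds after that evidence = (1/299) × 59.5 = 119/598.
Target odds = 0.99/0.01 = 99.
Need 4ⁿ ≥ 99 ÷ (119/598) = 59202/119.
4⁴ = 256 falls short of 59202/119 but 4⁵ = 1024 reaches it, so n = 5.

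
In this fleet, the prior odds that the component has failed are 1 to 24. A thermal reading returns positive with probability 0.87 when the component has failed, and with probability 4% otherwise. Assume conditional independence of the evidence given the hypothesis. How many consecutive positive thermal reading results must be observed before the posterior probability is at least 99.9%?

4

Prior odds = 1/24.
Likelihood ratio of a positive result = 0.87/0.04 = 21.75.
Target posterior odds = 0.999/0.001 = 999.
Require 21.75ⁿ ≥ 999 ÷ (1/24) = 23976.
21.75³ = 658503/64 falls short of 23976 but 21.75⁴ = 57289761/256 reaches it, so n = 4.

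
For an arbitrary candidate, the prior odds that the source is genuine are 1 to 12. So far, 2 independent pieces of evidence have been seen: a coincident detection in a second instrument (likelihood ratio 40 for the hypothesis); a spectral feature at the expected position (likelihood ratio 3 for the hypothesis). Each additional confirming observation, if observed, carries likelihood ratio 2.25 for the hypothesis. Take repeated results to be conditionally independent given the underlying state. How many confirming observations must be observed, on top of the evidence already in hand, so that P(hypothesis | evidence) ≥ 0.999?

6

Prior odds = 1/12.
Combined Bayes factor of the evidence already in hand = 40 × 3 = 120.
Odds after that evidence = (1/12) × 120 = 10.
Target odds = 0.999/0.001 = 999.
Need 2.25ⁿ ≥ 999 ÷ 10 = 99.9.
2.25⁵ = 59049/1024 falls short of 99.9 but 2.25⁶ = 531441/4096 reaches it, so n = 6.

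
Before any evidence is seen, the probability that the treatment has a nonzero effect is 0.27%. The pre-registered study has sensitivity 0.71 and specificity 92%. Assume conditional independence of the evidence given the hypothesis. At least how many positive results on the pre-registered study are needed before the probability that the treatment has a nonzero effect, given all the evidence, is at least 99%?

Prior odds = 0.0027/0.9973 = 27/9973.
False-positive rate = 1 − 0.92 = 0.08; likelihood ratio of a positive = 0.71/0.08 = 8.875.
Target posterior odds = 0.99/0.01 = 99.
Need (27/9973) × 8.875ⁿ ≥ 99, i.e. 8.875ⁿ ≥ 109703/3.
8.875⁴ = 25411681/4096 falls short of 109703/3 but 8.875⁵ ≈55060.7 reaches it, so n = 5.

5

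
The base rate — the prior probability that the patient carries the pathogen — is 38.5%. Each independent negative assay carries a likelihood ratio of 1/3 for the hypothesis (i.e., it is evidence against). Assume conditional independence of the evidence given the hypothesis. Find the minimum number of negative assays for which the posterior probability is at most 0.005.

5

Prior odds = 0.385/0.615 = 77/123.
Likelihood ratio per negative assay = 1/3.
Target posterior odds = 0.005/0.995 = 1/199.
Need (77/123) × (1/3)ⁿ ≤ 1/199, i.e. (1/3)ⁿ ≤ 123/15323.
(1/3)⁴ = 1/81 is still above 123/15323 but (1/3)⁵ = 1/243 is at or below it, so n = 5.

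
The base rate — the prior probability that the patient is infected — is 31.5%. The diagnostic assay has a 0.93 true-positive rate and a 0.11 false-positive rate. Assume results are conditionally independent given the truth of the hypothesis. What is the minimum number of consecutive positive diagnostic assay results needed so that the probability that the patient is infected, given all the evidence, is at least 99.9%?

Prior odds = 0.315/0.685 = 63/137.
Likelihood ratio of a positive result = 0.93/0.11 = 93/11.
Target posterior odds = 0.999/0.001 = 999.
Require (93/11)ⁿ ≥ 999 ÷ (63/137) = 15207/7.
(93/11)³ = 804357/1331 falls short of 15207/7 but (93/11)⁴ = 74805201/14641 reaches it, so n = 4.

4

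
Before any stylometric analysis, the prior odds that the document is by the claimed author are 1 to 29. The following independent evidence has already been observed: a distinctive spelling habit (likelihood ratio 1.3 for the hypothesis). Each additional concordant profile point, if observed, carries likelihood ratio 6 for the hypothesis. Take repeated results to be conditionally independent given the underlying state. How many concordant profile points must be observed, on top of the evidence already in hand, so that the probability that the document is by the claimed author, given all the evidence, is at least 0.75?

3

Prior odds = 1/29.
Bayes factor of the evidence already in hand = 1.3.
Odds after that evidence = (1/29) × 1.3 = 13/290.
Target odds = 0.75/0.25 = 3.
Need 6ⁿ ≥ 3 ÷ (13/290) = 870/13.
6² = 36 falls short of 870/13 but 6³ = 216 reaches it, so n = 3.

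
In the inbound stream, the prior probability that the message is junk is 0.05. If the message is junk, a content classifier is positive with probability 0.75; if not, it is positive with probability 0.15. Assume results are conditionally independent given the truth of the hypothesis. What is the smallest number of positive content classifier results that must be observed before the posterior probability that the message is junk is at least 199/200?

Prior odds = 0.05/0.95 = 1/19.
Likelihood ratio of a positive = 0.75/0.15 = 5.
Target odds: 0.995 ÷ 0.005 = 199.
Require 5ⁿ ≥ 199 ÷ (1/19) = 3781.
5⁵ = 3125 falls short of 3781 but 5⁶ = 15625 reaches it, so n = 6.

6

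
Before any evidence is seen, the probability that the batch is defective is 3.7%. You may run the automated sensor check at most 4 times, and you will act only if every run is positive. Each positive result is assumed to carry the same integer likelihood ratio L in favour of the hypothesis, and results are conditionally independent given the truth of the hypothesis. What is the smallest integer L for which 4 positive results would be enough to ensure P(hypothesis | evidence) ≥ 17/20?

4

Prior odds = 0.037/0.963 = 37/963.
Target odds = 0.85/0.15 = 17/3.
Need L⁴ ≥ 17/3 ÷ (37/963) = 5457/37.
3⁴ = 81 < 5457/37 ≤ 256 = 4⁴, so L = 4.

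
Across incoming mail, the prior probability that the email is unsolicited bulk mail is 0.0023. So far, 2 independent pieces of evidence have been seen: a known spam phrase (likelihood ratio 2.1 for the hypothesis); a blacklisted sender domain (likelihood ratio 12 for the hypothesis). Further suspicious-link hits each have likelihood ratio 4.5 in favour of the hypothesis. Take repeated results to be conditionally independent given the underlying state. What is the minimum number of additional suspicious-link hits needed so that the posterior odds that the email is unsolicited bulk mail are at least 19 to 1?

4

Prior odds = 0.0023/0.9977 = 23/9977.
Combined Bayes factor of the evidence already in hand = 2.1 × 12 = 25.2.
Odds after that evidence = (23/9977) × 25.2 = 2898/49885.
Target odds = 19.
Need 4.5ⁿ ≥ 19 ÷ (2898/49885) = 947815/2898.
4.5³ = 91.125 falls short of 947815/2898 but 4.5⁴ = 410.0625 reaches it, so n = 4.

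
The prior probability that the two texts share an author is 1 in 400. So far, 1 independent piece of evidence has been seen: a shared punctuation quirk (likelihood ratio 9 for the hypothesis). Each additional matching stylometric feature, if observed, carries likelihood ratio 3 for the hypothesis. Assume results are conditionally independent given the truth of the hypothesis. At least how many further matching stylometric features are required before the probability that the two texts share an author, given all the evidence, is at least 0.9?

6

Prior odds = 0.0025/0.9975 = 1/399.
Bayes factor of the evidence already in hand = 9.
Odds after that evidence = (1/399) × 9 = 3/133.
Target odds = 0.9/0.1 = 9.
Need 3ⁿ ≥ 9 ÷ (3/133) = 399.
3⁵ = 243 falls short of 399 but 3⁶ = 729 reaches it, so n = 6.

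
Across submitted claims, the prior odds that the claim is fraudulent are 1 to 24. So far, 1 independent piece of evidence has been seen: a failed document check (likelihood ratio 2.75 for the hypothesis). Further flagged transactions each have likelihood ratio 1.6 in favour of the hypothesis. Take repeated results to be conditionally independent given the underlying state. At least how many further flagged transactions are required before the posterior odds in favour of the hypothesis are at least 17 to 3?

Prior odds = 1/24.
Bayes factor of the evidence already in hand = 2.75.
Odds after that evidence = (1/24) × 2.75 = 11/96.
Target odds = 17/3.
Need 1.6ⁿ ≥ 17/3 ÷ (11/96) = 544/11.
1.6⁸ = 16777216/390625 falls short of 544/11 but 1.6⁹ = 134217728/1953125 reaches it, so n = 9.

9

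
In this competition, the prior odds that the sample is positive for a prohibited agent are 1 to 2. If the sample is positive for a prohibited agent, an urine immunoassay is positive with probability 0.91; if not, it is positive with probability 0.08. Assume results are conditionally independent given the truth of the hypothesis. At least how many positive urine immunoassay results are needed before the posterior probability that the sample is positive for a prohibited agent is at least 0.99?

3

Prior odds = 0.5.
Likelihood ratio of a positive = 0.91/0.08 = 11.375.
Target odds: 0.99 ÷ 0.01 = 99.
Require 11.375ⁿ ≥ 99 ÷ 0.5 = 198.
11.375² = 129.390625 falls short of 198 but 11.375³ = 753571/512 reaches it, so n = 3.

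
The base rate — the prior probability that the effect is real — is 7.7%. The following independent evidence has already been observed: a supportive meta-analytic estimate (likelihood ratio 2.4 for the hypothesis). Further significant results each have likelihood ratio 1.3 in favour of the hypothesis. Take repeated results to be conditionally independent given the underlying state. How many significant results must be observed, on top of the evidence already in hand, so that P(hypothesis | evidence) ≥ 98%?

Prior odds = 0.077/0.923 = 77/923.
Bayes factor of the evidence already in hand = 2.4.
Odds after that evidence = (77/923) × 2.4 = 924/4615.
Target odds = 0.98/0.02 = 49.
Need 1.3ⁿ ≥ 49 ÷ (924/4615) = 32305/132.
1.3²⁰ ≈190.05 falls short of 32305/132 but 1.3²¹ ≈247.065 reaches it, so n = 21.

21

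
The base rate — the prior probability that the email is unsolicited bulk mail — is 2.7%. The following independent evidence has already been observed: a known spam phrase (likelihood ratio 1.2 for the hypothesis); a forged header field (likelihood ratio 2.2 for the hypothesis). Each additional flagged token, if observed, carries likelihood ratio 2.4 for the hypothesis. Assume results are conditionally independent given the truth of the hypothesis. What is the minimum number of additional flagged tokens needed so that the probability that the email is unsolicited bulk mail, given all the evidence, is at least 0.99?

Prior odds = 0.027/0.973 = 27/973.
Combined Bayes factor of the evidence already in hand = 1.2 × 2.2 = 2.64.
Odds after that evidence = (27/973) × 2.64 = 1782/24325.
Target odds = 0.99/0.01 = 99.
Need 2.4ⁿ ≥ 99 ÷ (1782/24325) = 24325/18.
2.4⁸ = 429981696/390625 falls short of 24325/18 but 2.4⁹ ≈2641.81 reaches it, so n = 9.

9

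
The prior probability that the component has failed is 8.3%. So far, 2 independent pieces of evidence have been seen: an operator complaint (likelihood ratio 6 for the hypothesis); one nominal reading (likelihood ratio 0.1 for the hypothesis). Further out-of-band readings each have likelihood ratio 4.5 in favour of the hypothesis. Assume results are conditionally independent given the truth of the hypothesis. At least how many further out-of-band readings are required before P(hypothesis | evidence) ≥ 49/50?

Prior odds = 0.083/0.917 = 83/917.
Combined Bayes factor of the evidence already in hand = 6 × 0.1 = 0.6.
Odds after that evidence = (83/917) × 0.6 = 249/4585.
Target odds = 0.98/0.02 = 49.
Need 4.5ⁿ ≥ 49 ÷ (249/4585) = 224665/249.
4.5⁴ = 410.0625 falls short of 224665/249 but 4.5⁵ = 1845.28125 reaches it, so n = 5.

5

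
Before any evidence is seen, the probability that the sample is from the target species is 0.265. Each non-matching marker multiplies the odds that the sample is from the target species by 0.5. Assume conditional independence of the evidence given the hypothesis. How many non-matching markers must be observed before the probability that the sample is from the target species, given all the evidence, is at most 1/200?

7

Prior odds: 0.265 ÷ 0.735 = 53/147.
Likelihood ratio per non-matching marker = 0.5.
Target odds: 0.005 ÷ 0.995 = 1/199.
Need (53/147) × 0.5ⁿ ≤ 1/199, i.e. 0.5ⁿ ≤ 147/10547.
0.5⁶ = 0.015625 is still above 147/10547 but 0.5⁷ = 0.0078125 is at or below it, so n = 7.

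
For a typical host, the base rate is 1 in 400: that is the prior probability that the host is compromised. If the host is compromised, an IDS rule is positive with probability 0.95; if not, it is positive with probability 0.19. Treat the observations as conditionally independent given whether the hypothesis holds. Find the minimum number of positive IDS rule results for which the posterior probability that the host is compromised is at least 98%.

Prior odds = 0.0025/0.9975 = 1/399.
Likelihood ratio of a positive = 0.95/0.19 = 5.
Target posterior odds = 0.98/0.02 = 49.
Require 5ⁿ ≥ 49 ÷ (1/399) = 19551.
5⁶ = 15625 falls short of 19551 but 5⁷ = 78125 reaches it, so n = 7.

7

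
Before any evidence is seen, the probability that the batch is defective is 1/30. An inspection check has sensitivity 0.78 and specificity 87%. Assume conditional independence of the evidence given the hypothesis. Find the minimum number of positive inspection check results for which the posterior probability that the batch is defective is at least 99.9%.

6

Prior odds: (1/30) ÷ (29/30) = 1/29.
False-positive rate = 1 − 0.87 = 0.13; likelihood ratio of a positive = 0.78/0.13 = 6.
Target odds: 0.999 ÷ 0.001 = 999.
Require 6ⁿ ≥ 999 ÷ (1/29) = 28971.
6⁵ = 7776 falls short of 28971 but 6⁶ = 46656 reaches it, so n = 6.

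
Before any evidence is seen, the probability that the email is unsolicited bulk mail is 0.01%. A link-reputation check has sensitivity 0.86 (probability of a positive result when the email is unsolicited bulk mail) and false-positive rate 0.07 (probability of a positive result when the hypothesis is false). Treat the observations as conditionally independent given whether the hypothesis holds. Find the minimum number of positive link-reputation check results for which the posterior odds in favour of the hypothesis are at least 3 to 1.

5

Prior odds: 0.0001 ÷ 0.9999 = 1/9999.
Likelihood ratio of a positive result = 0.86/0.07 = 86/7.
Target odds = 3.
Need (1/9999) × (86/7)ⁿ ≥ 3, i.e. (86/7)ⁿ ≥ 29997.
(86/7)⁴ = 54700816/2401 falls short of 29997 but (86/7)⁵ ≈279899 reaches it, so n = 5.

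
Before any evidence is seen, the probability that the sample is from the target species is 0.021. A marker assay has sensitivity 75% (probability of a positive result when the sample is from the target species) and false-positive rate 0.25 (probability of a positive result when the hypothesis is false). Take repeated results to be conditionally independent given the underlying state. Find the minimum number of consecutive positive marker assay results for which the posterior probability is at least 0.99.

Prior odds: 0.021 ÷ 0.979 = 21/979.
Likelihood ratio of a positive result = 0.75/0.25 = 3.
Target posterior odds = 0.99/0.01 = 99.
Require 3ⁿ ≥ 99 ÷ (21/979) = 32307/7.
3⁷ = 2187 falls short of 32307/7 but 3⁸ = 6561 reaches it, so n = 8.

8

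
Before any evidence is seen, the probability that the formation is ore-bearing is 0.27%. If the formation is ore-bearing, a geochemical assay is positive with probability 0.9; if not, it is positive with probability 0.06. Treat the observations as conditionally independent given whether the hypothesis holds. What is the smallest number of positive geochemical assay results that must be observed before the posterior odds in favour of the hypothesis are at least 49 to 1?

4

Prior odds: 0.0027 ÷ 0.9973 = 27/9973.
Likelihood ratio of a positive = 0.9/0.06 = 15.
Target odds = 49.
Need (27/9973) × 15ⁿ ≥ 49, i.e. 15ⁿ ≥ 488677/27.
15³ = 3375 falls short of 488677/27 but 15⁴ = 50625 reaches it, so n = 4.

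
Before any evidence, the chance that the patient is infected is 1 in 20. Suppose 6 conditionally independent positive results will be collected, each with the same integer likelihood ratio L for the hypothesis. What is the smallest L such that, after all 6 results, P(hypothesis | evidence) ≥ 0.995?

4

Prior odds = 0.05/0.95 = 1/19.
Target odds = 0.995/0.005 = 199.
Need L⁶ ≥ 199 ÷ (1/19) = 3781.
3⁶ = 729 < 3781 ≤ 4096 = 4⁶, so L = 4.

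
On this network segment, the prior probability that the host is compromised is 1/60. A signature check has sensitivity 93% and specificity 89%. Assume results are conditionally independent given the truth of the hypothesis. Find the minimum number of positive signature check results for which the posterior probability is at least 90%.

Prior odds = (1/60)/(59/60) = 1/59.
False-positive rate = 1 − 0.89 = 0.11; likelihood ratio of a positive = 0.93/0.11 = 93/11.
Target odds: 0.9 ÷ 0.1 = 9.
Need (1/59) × (93/11)ⁿ ≥ 9, i.e. (93/11)ⁿ ≥ 531.
(93/11)² = 8649/121 falls short of 531 but (93/11)³ = 804357/1331 reaches it, so n = 3.

3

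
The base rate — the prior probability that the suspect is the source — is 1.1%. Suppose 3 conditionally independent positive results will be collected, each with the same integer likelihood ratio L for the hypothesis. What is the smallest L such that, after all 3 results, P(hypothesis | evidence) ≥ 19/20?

Prior odds = 0.011/0.989 = 11/989.
Target odds = 0.95/0.05 = 19.
Need L³ ≥ 19 ÷ (11/989) = 18791/11.
11³ = 1331 < 18791/11 ≤ 1728 = 12³, so L = 12.

12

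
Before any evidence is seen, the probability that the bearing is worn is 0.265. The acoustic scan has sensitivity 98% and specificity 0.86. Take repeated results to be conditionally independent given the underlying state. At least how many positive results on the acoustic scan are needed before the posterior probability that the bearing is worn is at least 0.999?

Prior odds = 0.265/0.735 = 53/147.
False-positive rate = 1 − 0.86 = 0.14; likelihood ratio of a positive = 0.98/0.14 = 7.
Target posterior odds = 0.999/0.001 = 999.
Require 7ⁿ ≥ 999 ÷ (53/147) = 146853/53.
7⁴ = 2401 falls short of 146853/53 but 7⁵ = 16807 reaches it, so n = 5.

5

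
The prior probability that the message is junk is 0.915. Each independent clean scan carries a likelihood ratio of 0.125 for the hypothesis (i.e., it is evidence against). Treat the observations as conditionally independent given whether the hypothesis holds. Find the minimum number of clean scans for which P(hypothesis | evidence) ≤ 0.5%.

Prior odds: 0.915 ÷ 0.085 = 183/17.
Likelihood ratio per clean scan = 0.125.
Target posterior odds = 0.005/0.995 = 1/199.
Require 0.125ⁿ ≤ 1/199 ÷ (183/17) = 17/36417.
0.125³ = 0.001953125 is still above 17/36417 but 0.125⁴ = 1/4096 is at or below it, so n = 4.

4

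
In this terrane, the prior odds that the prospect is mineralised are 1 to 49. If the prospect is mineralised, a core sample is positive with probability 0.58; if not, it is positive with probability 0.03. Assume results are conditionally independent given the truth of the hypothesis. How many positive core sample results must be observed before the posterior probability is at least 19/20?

Prior odds = 1/49.
Likelihood ratio of a positive = 0.58/0.03 = 58/3.
Target odds: 0.95 ÷ 0.05 = 19.
Need (1/49) × (58/3)ⁿ ≥ 19, i.e. (58/3)ⁿ ≥ 931.
(58/3)² = 3364/9 falls short of 931 but (58/3)³ = 195112/27 reaches it, so n = 3.

3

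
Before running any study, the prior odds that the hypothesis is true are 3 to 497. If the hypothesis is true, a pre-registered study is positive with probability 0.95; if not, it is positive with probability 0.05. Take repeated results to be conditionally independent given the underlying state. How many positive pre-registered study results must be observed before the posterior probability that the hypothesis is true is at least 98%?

4

Prior odds = 3/497.
Likelihood ratio of a positive = 0.95/0.05 = 19.
Target odds: 0.98 ÷ 0.02 = 49.
Need (3/497) × 19ⁿ ≥ 49, i.e. 19ⁿ ≥ 24353/3.
19³ = 6859 falls short of 24353/3 but 19⁴ = 130321 reaches it, so n = 4.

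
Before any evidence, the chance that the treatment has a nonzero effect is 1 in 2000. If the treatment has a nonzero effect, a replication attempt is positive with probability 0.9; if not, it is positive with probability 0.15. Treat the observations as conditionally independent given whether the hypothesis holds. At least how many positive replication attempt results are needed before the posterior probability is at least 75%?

Prior odds: 0.0005 ÷ 0.9995 = 1/1999.
Likelihood ratio of a positive = 0.9/0.15 = 6.
Target odds: 0.75 ÷ 0.25 = 3.
Require 6ⁿ ≥ 3 ÷ (1/1999) = 5997.
6⁴ = 1296 falls short of 5997 but 6⁵ = 7776 reaches it, so n = 5.

5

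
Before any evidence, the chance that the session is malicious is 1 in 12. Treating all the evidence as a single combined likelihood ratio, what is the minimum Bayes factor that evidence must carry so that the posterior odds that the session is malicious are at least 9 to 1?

99

Prior odds = (1/12)/(11/12) = 1/11.
Target odds = 9.
Required Bayes factor = 9 ÷ (1/11) = 99.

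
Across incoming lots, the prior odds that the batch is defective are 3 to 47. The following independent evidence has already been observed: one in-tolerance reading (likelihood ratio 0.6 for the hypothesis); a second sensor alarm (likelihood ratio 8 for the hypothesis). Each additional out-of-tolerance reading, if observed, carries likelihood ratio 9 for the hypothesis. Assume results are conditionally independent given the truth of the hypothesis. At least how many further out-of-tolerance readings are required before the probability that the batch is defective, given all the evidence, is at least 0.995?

Prior odds = 3/47.
Combined Bayes factor of the evidence already in hand = 0.6 × 8 = 4.8.
Odds after that evidence = (3/47) × 4.8 = 72/235.
Target odds = 0.995/0.005 = 199.
Need 9ⁿ ≥ 199 ÷ (72/235) = 46765/72.
9² = 81 falls short of 46765/72 but 9³ = 729 reaches it, so n = 3.

3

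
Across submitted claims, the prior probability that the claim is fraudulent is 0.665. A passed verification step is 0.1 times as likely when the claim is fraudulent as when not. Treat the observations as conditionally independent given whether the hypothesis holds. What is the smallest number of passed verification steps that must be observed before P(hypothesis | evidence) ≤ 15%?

2

Prior odds = 0.665/0.335 = 133/67.
Likelihood ratio per passed verification step = 0.1.
Target odds: 0.15 ÷ 0.85 = 3/17.
Require 0.1ⁿ ≤ 3/17 ÷ (133/67) = 201/2261.
0.1¹ = 0.1 is still above 201/2261 but 0.1² = 0.01 is at or below it, so n = 2.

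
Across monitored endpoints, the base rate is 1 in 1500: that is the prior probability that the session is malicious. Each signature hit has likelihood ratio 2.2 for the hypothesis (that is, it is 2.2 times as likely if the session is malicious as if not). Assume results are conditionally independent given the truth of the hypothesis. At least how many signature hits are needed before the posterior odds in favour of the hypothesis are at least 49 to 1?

15

Prior odds = (1/1500)/(1499/1500) = 1/1499.
Likelihood ratio per signature hit = 2.2.
Target odds = 49.
Need (1/1499) × 2.2ⁿ ≥ 49, i.e. 2.2ⁿ ≥ 73451.
2.2¹⁴ ≈62218.2 falls short of 73451 but 2.2¹⁵ ≈136880 reaches it, so n = 15.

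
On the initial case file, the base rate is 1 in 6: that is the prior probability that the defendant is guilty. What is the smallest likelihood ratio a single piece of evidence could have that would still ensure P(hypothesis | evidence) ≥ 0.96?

120

Prior odds = (1/6)/(5/6) = 0.2.
Target odds = 0.96/0.04 = 24.
Required Bayes factor = 24 ÷ 0.2 = 120.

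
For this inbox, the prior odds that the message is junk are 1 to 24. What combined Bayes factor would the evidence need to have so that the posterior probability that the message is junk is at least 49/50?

Prior odds = 1/24.
Target odds = 0.98/0.02 = 49.
Required Bayes factor = 49 ÷ (1/24) = 1176.

1176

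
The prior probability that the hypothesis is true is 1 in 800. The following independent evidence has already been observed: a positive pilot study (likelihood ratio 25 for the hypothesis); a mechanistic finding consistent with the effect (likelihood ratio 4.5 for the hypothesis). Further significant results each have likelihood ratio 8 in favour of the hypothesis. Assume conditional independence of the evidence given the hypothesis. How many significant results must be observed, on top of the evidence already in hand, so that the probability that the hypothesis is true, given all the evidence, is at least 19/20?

Prior odds = 0.00125/0.99875 = 1/799.
Combined Bayes factor of the evidence already in hand = 25 × 4.5 = 112.5.
Odds after that evidence = (1/799) × 112.5 = 225/1598.
Target odds = 0.95/0.05 = 19.
Need 8ⁿ ≥ 19 ÷ (225/1598) = 30362/225.
8² = 64 falls short of 30362/225 but 8³ = 512 reaches it, so n = 3.

3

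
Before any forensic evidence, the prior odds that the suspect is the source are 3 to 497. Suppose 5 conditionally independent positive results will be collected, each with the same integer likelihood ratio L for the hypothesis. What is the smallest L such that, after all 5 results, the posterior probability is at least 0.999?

Prior odds = 3/497.
Target odds = 0.999/0.001 = 999.
Need L⁵ ≥ 999 ÷ (3/497) = 165501.
11⁵ = 161051 < 165501 ≤ 248832 = 12⁵, so L = 12.

12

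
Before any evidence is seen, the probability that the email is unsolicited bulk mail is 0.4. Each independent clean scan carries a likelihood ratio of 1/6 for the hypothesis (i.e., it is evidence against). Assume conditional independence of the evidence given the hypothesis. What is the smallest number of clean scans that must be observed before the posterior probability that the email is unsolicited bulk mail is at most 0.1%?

Prior odds: 0.4 ÷ 0.6 = 2/3.
Likelihood ratio per clean scan = 1/6.
Target odds: 0.001 ÷ 0.999 = 1/999.
Require (1/6)ⁿ ≤ 1/999 ÷ (2/3) = 1/666.
(1/6)³ = 1/216 is still above 1/666 but (1/6)⁴ = 1/1296 is at or below it, so n = 4.

4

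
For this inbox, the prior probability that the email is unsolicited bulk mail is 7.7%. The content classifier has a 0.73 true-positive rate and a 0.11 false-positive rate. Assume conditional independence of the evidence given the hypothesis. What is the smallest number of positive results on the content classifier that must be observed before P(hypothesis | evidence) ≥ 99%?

4

Prior odds = 0.077/0.923 = 77/923.
Likelihood ratio of a positive result = 0.73/0.11 = 73/11.
Target posterior odds = 0.99/0.01 = 99.
Require (73/11)ⁿ ≥ 99 ÷ (77/923) = 8307/7.
(73/11)³ = 389017/1331 falls short of 8307/7 but (73/11)⁴ = 28398241/14641 reaches it, so n = 4.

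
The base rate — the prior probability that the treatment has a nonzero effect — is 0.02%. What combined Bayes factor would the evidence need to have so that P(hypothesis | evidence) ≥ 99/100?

Prior odds = 0.0002/0.9998 = 1/4999.
Target odds = 0.99/0.01 = 99.
Required Bayes factor = 99 ÷ (1/4999) = 494901.

494901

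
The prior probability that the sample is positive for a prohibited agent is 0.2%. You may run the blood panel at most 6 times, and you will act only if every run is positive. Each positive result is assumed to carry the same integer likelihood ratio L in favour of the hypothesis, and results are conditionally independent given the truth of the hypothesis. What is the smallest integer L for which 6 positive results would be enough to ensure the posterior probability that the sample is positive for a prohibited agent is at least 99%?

7

Prior odds = 0.002/0.998 = 1/499.
Target odds = 0.99/0.01 = 99.
Need L⁶ ≥ 99 ÷ (1/499) = 49401.
6⁶ = 46656 < 49401 ≤ 117649 = 7⁶, so L = 7.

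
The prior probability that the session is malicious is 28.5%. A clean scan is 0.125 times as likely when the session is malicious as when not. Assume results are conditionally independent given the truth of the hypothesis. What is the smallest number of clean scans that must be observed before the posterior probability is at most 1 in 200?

3

Prior odds: 0.285 ÷ 0.715 = 57/143.
Likelihood ratio per clean scan = 0.125.
Target odds: 0.005 ÷ 0.995 = 1/199.
Require 0.125ⁿ ≤ 1/199 ÷ (57/143) = 143/11343.
0.125² = 0.015625 is still above 143/11343 but 0.125³ = 0.001953125 is at or below it, so n = 3.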